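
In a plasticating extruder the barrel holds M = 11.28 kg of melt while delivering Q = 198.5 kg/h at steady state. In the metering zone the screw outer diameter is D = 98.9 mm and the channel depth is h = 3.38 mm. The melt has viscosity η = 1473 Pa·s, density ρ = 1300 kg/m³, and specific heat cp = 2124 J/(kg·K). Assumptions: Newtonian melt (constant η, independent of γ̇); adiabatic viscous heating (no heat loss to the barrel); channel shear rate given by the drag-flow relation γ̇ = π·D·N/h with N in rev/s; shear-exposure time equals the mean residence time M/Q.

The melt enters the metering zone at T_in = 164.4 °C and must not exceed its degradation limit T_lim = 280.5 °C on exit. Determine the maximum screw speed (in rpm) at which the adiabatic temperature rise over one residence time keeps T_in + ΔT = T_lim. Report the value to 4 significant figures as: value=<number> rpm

value=21.29 rpm

Q_s = Q / 3600 = 198.5 / 3600 = 0.0551389 kg/s
t_res = M / Q_s = 11.28 / 0.0551389 = 204.574 s
Geometry in SI: D = 98.9 mm → 0.0989 m, h = 3.38 mm → 0.00338 m
ΔT_a = T_lim − T_in = 280.5 − 164.4 = 116.1 K
γ̇_max² = ΔT_a·ρ·cp/(η·t_res) = 116.1·1300·2124/(1473·204.574) = 1063.84 s⁻²
γ̇_max = sqrt(1063.84) = 32.6166 s⁻¹
N_max = γ̇_max h / (πD) = 32.6166·0.00338/(π·0.0989) = 0.35482 rev/s → ×60 = 21.2892 rpm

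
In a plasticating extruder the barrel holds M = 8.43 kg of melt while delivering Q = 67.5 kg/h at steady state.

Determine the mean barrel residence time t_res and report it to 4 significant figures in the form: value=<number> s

Throughput in SI: Q_s = 67.5 kg/h ÷ 3600 s/h = 0.01875 kg/s
t_res = M / Q_s = 8.43 / 0.01875 = 449.6 s

value=449.6 s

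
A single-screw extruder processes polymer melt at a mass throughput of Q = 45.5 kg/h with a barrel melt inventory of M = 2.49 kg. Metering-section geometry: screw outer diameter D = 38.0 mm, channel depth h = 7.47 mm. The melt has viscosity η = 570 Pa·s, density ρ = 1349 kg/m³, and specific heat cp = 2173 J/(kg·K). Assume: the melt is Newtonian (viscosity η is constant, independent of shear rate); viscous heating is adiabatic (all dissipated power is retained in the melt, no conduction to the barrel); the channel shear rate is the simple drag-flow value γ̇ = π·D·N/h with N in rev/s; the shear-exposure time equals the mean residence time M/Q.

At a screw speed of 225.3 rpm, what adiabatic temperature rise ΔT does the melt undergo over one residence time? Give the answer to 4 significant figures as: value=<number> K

Convert throughput: Q = 45.5 kg/h = 45.5/3600 = 0.0126389 kg/s
Mean residence time: t_res = M/Q_s = 2.49 kg / 0.0126389 kg/s = 197.011 s
Convert to SI: D = 0.038 m, h = 0.00747 m, N = 225.3/60 = 3.755 rev/s
Shear rate: γ̇ = πDN/h = π·0.038·3.755/0.00747 = 60.0099 s⁻¹
ΔT = η·γ̇²·t_res/(ρ·cp) = [570 × 60.0099² × 197.011] / [1349 × 2173] = 137.956 K

value=138.0 K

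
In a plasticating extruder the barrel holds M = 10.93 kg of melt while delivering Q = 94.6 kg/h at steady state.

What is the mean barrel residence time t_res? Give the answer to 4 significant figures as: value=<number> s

value=415.9 s

Convert throughput: Q = 94.6 kg/h = 94.6/3600 = 0.0262778 kg/s
t_res = M / Q_s = 10.93 ÷ 0.0262778 = 415.941 s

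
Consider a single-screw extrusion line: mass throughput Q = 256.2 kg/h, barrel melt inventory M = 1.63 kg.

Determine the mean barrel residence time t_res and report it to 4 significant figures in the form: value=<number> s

value=22.90 s

Q_s = Q / 3600 = 256.2 / 3600 = 0.0711667 kg/s
Mean residence time: t_res = M/Q_s = 1.63 kg / 0.0711667 kg/s = 22.904 s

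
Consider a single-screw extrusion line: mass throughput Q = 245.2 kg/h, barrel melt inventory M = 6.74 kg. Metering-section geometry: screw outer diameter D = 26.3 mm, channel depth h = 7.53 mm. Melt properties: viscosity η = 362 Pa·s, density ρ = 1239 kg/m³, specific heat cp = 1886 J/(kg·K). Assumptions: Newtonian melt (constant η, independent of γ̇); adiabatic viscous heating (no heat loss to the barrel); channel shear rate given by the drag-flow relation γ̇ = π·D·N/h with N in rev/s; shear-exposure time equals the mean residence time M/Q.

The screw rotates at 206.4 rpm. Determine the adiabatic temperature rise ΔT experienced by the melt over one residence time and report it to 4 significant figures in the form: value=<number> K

value=21.84 K

Convert throughput: Q = 245.2 kg/h = 245.2/3600 = 0.0681111 kg/s
t_res = M / Q_s = 6.74 ÷ 0.0681111 = 98.956 s
Geometry in metres: D = 26.3 mm → 0.0263 m, h = 7.53 mm → 0.00753 m; screw speed N = 206.4 rpm = 3.44 rev/s
γ̇ = π·D·N / h = π · 0.0263 · 3.44 / 0.00753 = 37.7458 s⁻¹
ΔT = η·γ̇²·t_res/(ρ·cp) = [362 × 37.7458² × 98.956] / [1239 × 1886] = 21.8412 K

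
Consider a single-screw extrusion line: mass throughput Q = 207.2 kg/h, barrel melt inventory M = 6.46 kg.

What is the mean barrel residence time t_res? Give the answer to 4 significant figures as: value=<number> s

Convert throughput: Q = 207.2 kg/h = 207.2/3600 = 0.0575556 kg/s
Mean residence time: t_res = M/Q_s = 6.46 kg / 0.0575556 kg/s = 112.239 s

value=112.2 s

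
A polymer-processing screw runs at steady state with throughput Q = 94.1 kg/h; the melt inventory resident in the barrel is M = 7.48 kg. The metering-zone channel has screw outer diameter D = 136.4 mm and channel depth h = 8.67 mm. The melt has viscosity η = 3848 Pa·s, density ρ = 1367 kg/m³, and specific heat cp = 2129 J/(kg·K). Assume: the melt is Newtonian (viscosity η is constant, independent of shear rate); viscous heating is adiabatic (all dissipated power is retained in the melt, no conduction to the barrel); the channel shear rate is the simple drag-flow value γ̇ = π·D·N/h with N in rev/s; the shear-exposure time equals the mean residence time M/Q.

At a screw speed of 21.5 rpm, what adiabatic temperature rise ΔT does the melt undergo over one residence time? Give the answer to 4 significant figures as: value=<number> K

Q_s = Q / 3600 = 94.1 / 3600 = 0.0261389 kg/s
t_res = M / Q_s = 7.48 / 0.0261389 = 286.164 s
Geometry in metres: D = 136.4 mm → 0.1364 m, h = 8.67 mm → 0.00867 m; screw speed N = 21.5 rpm = 0.358333 rev/s
γ̇ = π·D·N / h = π · 0.1364 · 0.358333 / 0.00867 = 17.7106 s⁻¹
Adiabatic rise: ΔT = η γ̇² t_res / (ρ cp) = 3848·(17.7106)²·286.164 / (1367·2129) = 118.678 K

value=118.7 K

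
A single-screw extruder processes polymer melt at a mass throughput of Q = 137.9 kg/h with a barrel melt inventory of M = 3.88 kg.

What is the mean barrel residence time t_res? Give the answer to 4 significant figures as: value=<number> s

Q_s = Q / 3600 = 137.9 / 3600 = 0.0383056 kg/s
t_res = M / Q_s = 3.88 ÷ 0.0383056 = 101.291 s

value=101.3 s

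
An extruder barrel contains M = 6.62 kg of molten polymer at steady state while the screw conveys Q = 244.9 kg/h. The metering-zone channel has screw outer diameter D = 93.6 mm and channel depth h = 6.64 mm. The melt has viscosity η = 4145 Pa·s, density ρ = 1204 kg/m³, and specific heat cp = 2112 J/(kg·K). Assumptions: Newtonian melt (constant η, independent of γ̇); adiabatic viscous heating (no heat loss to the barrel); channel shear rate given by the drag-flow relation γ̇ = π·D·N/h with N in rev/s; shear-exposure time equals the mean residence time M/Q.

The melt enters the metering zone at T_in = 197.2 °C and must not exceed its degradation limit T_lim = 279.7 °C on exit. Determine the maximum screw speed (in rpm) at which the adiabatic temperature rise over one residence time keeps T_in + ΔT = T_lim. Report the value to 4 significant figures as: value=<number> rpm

value=30.90 rpm

Throughput in SI: Q_s = 244.9 kg/h ÷ 3600 s/h = 0.0680278 kg/s
t_res = M / Q_s = 6.62 / 0.0680278 = 97.3132 s
Convert to metres: D = 0.0936 m, h = 0.00664 m
ΔT_a = T_lim − T_in = 279.7 − 197.2 = 82.5 K
Invert ΔT = ηγ̇²t_res/(ρcp) for γ̇: γ̇_max² = ΔT_a ρ cp / (η t_res) = 82.5·1204·2112 / (4145·97.3132) = 520.09 s⁻²
γ̇_max = √520.09 = 22.8055 s⁻¹
N_max = γ̇_max h / (πD) = 22.8055·0.00664/(π·0.0936) = 0.514969 rev/s → ×60 = 30.8982 rpm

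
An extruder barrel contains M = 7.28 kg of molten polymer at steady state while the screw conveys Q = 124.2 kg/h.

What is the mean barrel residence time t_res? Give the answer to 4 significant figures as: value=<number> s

value=211.0 s

Throughput in SI: Q_s = 124.2 kg/h ÷ 3600 s/h = 0.0345 kg/s
t_res = M / Q_s = 7.28 ÷ 0.0345 = 211.014 s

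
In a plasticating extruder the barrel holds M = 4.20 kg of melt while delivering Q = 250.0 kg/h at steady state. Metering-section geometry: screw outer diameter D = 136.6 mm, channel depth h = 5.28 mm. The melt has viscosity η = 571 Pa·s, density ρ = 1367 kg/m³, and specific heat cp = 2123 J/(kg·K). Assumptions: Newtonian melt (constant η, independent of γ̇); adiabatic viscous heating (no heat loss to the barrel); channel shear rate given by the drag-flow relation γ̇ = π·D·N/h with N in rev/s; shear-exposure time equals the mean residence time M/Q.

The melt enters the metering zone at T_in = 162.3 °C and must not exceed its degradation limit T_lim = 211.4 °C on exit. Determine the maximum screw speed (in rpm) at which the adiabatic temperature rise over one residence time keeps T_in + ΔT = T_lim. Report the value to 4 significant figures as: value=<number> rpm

Throughput in SI: Q_s = 250.0 kg/h ÷ 3600 s/h = 0.0694444 kg/s
Mean residence time: t_res = M/Q_s = 4.20 kg / 0.0694444 kg/s = 60.48 s
Geometry in SI: D = 136.6 mm → 0.1366 m, h = 5.28 mm → 0.00528 m
ΔT_a = T_lim − T_in = 211.4 °C − 162.3 °C = 49.1 K
γ̇_max² = ΔT_a·ρ·cp / (η·t_res) = [49.1 × 1367 × 2123] / [571 × 60.48] = 4126.22 s⁻²
γ̇_max = sqrt(4126.22) = 64.2356 s⁻¹
N_max = γ̇_max h / (πD) = 64.2356·0.00528/(π·0.1366) = 0.790332 rev/s → ×60 = 47.4199 rpm

value=47.42 rpm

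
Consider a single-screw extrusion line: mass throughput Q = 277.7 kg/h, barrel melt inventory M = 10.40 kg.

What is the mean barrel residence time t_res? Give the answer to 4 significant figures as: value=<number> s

value=134.8 s

Q_s = Q / 3600 = 277.7 / 3600 = 0.0771389 kg/s
t_res = M / Q_s = 10.40 / 0.0771389 = 134.822 s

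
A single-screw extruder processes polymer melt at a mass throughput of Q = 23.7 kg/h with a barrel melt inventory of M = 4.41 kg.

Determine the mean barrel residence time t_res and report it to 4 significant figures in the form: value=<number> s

Q_s = Q / 3600 = 23.7 / 3600 = 0.00658333 kg/s
t_res = M / Q_s = 4.41 / 0.00658333 = 669.873 s

value=669.9 s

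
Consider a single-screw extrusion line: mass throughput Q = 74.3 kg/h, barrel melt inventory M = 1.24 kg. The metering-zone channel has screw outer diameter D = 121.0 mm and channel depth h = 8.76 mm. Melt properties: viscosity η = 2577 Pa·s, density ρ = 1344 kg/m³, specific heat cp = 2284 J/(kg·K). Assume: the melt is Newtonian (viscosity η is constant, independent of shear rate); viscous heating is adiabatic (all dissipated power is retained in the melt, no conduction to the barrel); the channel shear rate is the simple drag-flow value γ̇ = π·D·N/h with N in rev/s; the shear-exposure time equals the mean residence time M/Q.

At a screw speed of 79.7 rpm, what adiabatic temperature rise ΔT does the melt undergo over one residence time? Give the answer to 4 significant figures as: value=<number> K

Convert throughput: Q = 74.3 kg/h = 74.3/3600 = 0.0206389 kg/s
t_res = M / Q_s = 1.24 / 0.0206389 = 60.0808 s
D = 121.0 mm = 0.121 m;  h = 8.76 mm = 0.00876 m;  N = 79.7 rpm / 60 = 1.32833 rev/s
Shear rate: γ̇ = πDN/h = π·0.121·1.32833/0.00876 = 57.6419 s⁻¹
ΔT = η·γ̇²·t_res / (ρ·cp) = 2577 · (57.6419)² · 60.0808 / (1344 · 2284) = 167.583 K

value=167.6 K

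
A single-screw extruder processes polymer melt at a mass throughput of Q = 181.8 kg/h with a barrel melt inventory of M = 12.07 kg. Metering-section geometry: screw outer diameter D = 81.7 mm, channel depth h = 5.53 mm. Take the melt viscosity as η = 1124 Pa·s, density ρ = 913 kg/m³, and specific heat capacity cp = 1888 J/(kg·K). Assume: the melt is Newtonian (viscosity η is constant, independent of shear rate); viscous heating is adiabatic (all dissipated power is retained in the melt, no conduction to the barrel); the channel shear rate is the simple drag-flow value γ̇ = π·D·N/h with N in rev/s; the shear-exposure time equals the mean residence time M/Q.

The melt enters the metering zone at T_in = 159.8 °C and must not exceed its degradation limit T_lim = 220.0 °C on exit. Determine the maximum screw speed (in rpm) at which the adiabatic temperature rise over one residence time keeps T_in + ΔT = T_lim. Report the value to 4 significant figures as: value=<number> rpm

value=25.41 rpm

Throughput in SI: Q_s = 181.8 kg/h ÷ 3600 s/h = 0.0505 kg/s
t_res = M / Q_s = 12.07 ÷ 0.0505 = 239.01 s
Convert to metres: D = 0.0817 m, h = 0.00553 m
ΔT_a = T_lim − T_in = 220.0 − 159.8 = 60.2 K
Invert ΔT = ηγ̇²t_res/(ρcp) for γ̇: γ̇_max² = ΔT_a ρ cp / (η t_res) = 60.2·913·1888 / (1124·239.01) = 386.267 s⁻²
Take the square root: γ̇_max = √(386.267) = 19.6537 s⁻¹
Solve γ̇ = πDN/h for N: N_max = γ̇_max·h/(π·D) = 19.6537 × 0.00553 / (π × 0.0817) = 0.423445 rev/s = 25.4067 rpm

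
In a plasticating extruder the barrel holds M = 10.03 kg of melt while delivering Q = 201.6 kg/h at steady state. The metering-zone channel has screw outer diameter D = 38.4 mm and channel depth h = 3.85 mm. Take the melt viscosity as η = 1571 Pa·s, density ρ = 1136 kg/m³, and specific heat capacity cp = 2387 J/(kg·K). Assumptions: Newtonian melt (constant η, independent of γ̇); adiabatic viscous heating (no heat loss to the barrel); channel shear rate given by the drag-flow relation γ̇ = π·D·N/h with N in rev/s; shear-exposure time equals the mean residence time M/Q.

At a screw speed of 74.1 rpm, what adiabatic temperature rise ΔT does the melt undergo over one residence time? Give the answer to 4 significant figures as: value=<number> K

value=155.4 K

Q_s = Q / 3600 = 201.6 / 3600 = 0.056 kg/s
Mean residence time: t_res = M/Q_s = 10.03 kg / 0.056 kg/s = 179.107 s
Geometry in metres: D = 38.4 mm → 0.0384 m, h = 3.85 mm → 0.00385 m; screw speed N = 74.1 rpm = 1.235 rev/s
Shear rate: γ̇ = πDN/h = π·0.0384·1.235/0.00385 = 38.6979 s⁻¹
Adiabatic rise: ΔT = η γ̇² t_res / (ρ cp) = 1571·(38.6979)²·179.107 / (1136·2387) = 155.394 K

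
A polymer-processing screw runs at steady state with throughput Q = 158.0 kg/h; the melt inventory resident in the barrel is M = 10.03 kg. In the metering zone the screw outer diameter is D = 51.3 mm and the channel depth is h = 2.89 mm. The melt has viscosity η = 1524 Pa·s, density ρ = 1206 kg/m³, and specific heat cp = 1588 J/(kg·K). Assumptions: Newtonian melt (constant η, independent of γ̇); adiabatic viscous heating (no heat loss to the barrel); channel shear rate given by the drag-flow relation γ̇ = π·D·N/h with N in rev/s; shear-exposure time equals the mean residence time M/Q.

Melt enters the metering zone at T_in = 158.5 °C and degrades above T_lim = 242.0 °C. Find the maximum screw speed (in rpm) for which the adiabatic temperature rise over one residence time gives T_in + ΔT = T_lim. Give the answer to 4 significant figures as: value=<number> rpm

Q_s = Q / 3600 = 158.0 / 3600 = 0.0438889 kg/s
t_res = M / Q_s = 10.03 ÷ 0.0438889 = 228.532 s
D = 51.3 mm = 0.0513 m;  h = 2.89 mm = 0.00289 m
ΔT_a = T_lim − T_in = 242.0 − 158.5 = 83.5 K
γ̇_max² = ΔT_a·ρ·cp / (η·t_res) = [83.5 × 1206 × 1588] / [1524 × 228.532] = 459.148 s⁻²
γ̇_max = √459.148 = 21.4277 s⁻¹
N_max = γ̇_max·h / (π·D) = 21.4277 · 0.00289 / (π · 0.0513) = 0.384244 rev/s = 23.0546 rpm

value=23.05 rpm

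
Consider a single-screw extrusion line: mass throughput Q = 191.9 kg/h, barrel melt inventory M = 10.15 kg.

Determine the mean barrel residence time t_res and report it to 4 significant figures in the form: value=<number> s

value=190.4 s

Throughput in SI: Q_s = 191.9 kg/h ÷ 3600 s/h = 0.0533056 kg/s
t_res = M / Q_s = 10.15 / 0.0533056 = 190.412 s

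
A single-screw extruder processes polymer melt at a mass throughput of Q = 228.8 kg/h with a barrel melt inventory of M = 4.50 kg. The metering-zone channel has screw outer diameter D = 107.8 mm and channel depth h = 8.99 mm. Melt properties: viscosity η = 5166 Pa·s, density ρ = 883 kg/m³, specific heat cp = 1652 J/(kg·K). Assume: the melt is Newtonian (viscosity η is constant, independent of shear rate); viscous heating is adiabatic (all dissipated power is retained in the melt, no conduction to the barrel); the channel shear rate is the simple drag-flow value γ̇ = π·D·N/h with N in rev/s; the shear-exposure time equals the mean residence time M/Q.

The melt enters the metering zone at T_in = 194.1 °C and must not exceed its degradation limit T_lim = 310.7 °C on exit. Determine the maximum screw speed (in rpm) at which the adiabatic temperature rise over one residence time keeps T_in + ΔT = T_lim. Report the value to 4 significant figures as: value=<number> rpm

value=34.35 rpm

Throughput in SI: Q_s = 228.8 kg/h ÷ 3600 s/h = 0.0635556 kg/s
t_res = M / Q_s = 4.50 / 0.0635556 = 70.8042 s
Convert to metres: D = 0.1078 m, h = 0.00899 m
Allowable rise: ΔT_a = T_lim − T_in = 310.7 − 194.1 = 116.6 K
Invert ΔT = ηγ̇²t_res/(ρcp) for γ̇: γ̇_max² = ΔT_a ρ cp / (η t_res) = 116.6·883·1652 / (5166·70.8042) = 465.003 s⁻²
γ̇_max = √465.003 = 21.5639 s⁻¹
N_max = γ̇_max·h / (π·D) = 21.5639 · 0.00899 / (π · 0.1078) = 0.572426 rev/s = 34.3455 rpm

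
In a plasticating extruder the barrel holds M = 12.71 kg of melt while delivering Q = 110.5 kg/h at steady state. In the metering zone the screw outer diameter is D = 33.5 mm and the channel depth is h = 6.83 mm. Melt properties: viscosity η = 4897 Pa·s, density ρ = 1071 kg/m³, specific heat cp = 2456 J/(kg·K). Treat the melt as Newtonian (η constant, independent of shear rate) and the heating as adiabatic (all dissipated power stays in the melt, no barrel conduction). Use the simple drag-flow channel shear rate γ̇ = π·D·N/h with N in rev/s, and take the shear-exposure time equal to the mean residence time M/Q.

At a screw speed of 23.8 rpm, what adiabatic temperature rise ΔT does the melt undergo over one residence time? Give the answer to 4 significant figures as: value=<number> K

Convert throughput: Q = 110.5 kg/h = 110.5/3600 = 0.0306944 kg/s
t_res = M / Q_s = 12.71 / 0.0306944 = 414.081 s
D = 33.5 mm = 0.0335 m;  h = 6.83 mm = 0.00683 m;  N = 23.8 rpm / 60 = 0.396667 rev/s
γ̇ = π·D·N / h = π · 0.0335 · 0.396667 / 0.00683 = 6.11223 s⁻¹
ΔT = η·γ̇²·t_res / (ρ·cp) = 4897 · (6.11223)² · 414.081 / (1071 · 2456) = 28.8003 K

value=28.80 K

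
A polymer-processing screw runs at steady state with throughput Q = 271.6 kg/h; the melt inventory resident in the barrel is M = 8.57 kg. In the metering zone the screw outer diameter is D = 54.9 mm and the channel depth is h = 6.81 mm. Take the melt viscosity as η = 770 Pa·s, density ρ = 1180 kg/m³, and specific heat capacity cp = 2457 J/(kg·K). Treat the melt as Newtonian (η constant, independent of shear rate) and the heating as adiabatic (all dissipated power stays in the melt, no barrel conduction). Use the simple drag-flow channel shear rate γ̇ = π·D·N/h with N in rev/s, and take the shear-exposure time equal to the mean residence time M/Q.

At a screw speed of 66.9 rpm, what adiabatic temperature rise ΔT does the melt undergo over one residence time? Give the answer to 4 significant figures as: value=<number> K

Convert throughput: Q = 271.6 kg/h = 271.6/3600 = 0.0754444 kg/s
t_res = M / Q_s = 8.57 ÷ 0.0754444 = 113.594 s
D = 54.9 mm = 0.0549 m;  h = 6.81 mm = 0.00681 m;  N = 66.9 rpm / 60 = 1.115 rev/s
γ̇ = π D N / h = (π)(0.0549)(1.115) / 0.00681 = 28.239 s⁻¹
ΔT = η·γ̇²·t_res/(ρ·cp) = [770 × 28.239² × 113.594] / [1180 × 2457] = 24.0579 K

value=24.06 K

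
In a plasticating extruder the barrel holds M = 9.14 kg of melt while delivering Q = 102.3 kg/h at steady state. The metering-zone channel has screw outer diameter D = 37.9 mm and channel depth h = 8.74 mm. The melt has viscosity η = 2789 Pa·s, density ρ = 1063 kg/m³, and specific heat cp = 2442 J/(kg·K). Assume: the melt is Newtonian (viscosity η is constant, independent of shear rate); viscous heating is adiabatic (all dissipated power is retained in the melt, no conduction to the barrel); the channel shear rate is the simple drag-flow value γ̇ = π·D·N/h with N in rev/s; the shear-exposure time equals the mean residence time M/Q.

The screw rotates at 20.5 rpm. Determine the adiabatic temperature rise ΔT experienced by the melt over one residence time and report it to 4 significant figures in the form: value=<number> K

value=7.487 K

Throughput in SI: Q_s = 102.3 kg/h ÷ 3600 s/h = 0.0284167 kg/s
t_res = M / Q_s = 9.14 / 0.0284167 = 321.642 s
Convert to SI: D = 0.0379 m, h = 0.00874 m, N = 20.5/60 = 0.341667 rev/s
γ̇ = π·D·N / h = π · 0.0379 · 0.341667 / 0.00874 = 4.65458 s⁻¹
ΔT = η·γ̇²·t_res/(ρ·cp) = [2789 × 4.65458² × 321.642] / [1063 × 2442] = 7.48692 K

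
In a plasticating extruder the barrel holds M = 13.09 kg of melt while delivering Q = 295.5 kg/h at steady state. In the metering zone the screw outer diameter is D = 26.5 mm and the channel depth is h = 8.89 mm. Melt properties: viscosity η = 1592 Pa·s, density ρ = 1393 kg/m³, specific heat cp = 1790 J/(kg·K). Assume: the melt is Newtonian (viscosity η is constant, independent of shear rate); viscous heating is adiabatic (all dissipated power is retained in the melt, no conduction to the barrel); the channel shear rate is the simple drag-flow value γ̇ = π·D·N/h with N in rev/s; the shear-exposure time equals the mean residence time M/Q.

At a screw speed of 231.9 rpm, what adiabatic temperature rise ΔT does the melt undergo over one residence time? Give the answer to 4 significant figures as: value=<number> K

value=133.4 K

Throughput in SI: Q_s = 295.5 kg/h ÷ 3600 s/h = 0.0820833 kg/s
Mean residence time: t_res = M/Q_s = 13.09 kg / 0.0820833 kg/s = 159.472 s
Convert to SI: D = 0.0265 m, h = 0.00889 m, N = 231.9/60 = 3.865 rev/s
γ̇ = π D N / h = (π)(0.0265)(3.865) / 0.00889 = 36.1946 s⁻¹
ΔT = η·γ̇²·t_res / (ρ·cp) = 1592 · (36.1946)² · 159.472 / (1393 · 1790) = 133.386 K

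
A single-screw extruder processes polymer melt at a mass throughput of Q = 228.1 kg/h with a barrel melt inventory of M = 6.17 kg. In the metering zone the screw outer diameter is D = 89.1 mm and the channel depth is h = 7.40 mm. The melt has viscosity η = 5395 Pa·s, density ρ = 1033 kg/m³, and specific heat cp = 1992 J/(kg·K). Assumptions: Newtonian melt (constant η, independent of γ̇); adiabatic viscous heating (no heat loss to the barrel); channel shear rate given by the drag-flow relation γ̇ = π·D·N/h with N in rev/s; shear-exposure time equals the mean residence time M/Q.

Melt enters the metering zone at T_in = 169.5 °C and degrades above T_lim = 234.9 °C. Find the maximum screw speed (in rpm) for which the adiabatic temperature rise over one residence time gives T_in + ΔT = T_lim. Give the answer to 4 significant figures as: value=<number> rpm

Q_s = Q / 3600 = 228.1 / 3600 = 0.0633611 kg/s
t_res = M / Q_s = 6.17 / 0.0633611 = 97.3783 s
Convert to metres: D = 0.0891 m, h = 0.0074 m
Allowable rise: ΔT_a = T_lim − T_in = 234.9 − 169.5 = 65.4 K
γ̇_max² = ΔT_a·ρ·cp / (η·t_res) = [65.4 × 1033 × 1992] / [5395 × 97.3783] = 256.161 s⁻²
Take the square root: γ̇_max = √(256.161) = 16.005 s⁻¹
N_max = γ̇_max h / (πD) = 16.005·0.0074/(π·0.0891) = 0.423117 rev/s → ×60 = 25.387 rpm

value=25.39 rpm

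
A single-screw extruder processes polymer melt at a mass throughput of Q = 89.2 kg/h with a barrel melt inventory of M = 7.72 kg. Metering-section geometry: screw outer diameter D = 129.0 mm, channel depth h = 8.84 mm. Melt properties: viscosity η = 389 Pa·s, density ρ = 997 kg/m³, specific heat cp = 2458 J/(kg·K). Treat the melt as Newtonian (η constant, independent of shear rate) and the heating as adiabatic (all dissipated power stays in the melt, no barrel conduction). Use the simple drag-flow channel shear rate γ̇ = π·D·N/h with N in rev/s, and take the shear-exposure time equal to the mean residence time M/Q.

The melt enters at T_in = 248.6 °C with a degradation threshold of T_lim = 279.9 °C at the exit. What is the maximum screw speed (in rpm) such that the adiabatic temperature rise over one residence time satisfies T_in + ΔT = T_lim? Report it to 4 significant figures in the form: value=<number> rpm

value=32.92 rpm

Throughput in SI: Q_s = 89.2 kg/h ÷ 3600 s/h = 0.0247778 kg/s
Mean residence time: t_res = M/Q_s = 7.72 kg / 0.0247778 kg/s = 311.57 s
Geometry in SI: D = 129.0 mm → 0.129 m, h = 8.84 mm → 0.00884 m
ΔT_a = T_lim − T_in = 279.9 − 248.6 = 31.3 K
Invert ΔT = ηγ̇²t_res/(ρcp) for γ̇: γ̇_max² = ΔT_a ρ cp / (η t_res) = 31.3·997·2458 / (389·311.57) = 632.873 s⁻²
γ̇_max = √632.873 = 25.157 s⁻¹
N_max = γ̇_max·h / (π·D) = 25.157 · 0.00884 / (π · 0.129) = 0.548746 rev/s = 32.9247 rpm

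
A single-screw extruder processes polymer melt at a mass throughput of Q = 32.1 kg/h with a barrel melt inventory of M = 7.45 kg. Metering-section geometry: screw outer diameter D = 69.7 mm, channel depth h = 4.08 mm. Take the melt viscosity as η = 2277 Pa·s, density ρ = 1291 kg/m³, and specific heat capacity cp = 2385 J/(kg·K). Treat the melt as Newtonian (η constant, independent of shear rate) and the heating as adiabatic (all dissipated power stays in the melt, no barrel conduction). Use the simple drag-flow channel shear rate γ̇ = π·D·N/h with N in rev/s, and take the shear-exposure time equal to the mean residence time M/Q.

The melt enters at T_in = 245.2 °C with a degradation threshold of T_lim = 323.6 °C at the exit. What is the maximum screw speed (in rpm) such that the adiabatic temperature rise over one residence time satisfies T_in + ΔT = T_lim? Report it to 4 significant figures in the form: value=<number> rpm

value=12.59 rpm

Convert throughput: Q = 32.1 kg/h = 32.1/3600 = 0.00891667 kg/s
t_res = M / Q_s = 7.45 ÷ 0.00891667 = 835.514 s
Geometry in SI: D = 69.7 mm → 0.0697 m, h = 4.08 mm → 0.00408 m
ΔT_a = T_lim − T_in = 323.6 − 245.2 = 78.4 K
Invert ΔT = ηγ̇²t_res/(ρcp) for γ̇: γ̇_max² = ΔT_a ρ cp / (η t_res) = 78.4·1291·2385 / (2277·835.514) = 126.886 s⁻²
Take the square root: γ̇_max = √(126.886) = 11.2644 s⁻¹
N_max = γ̇_max·h / (π·D) = 11.2644 · 0.00408 / (π · 0.0697) = 0.209886 rev/s = 12.5932 rpm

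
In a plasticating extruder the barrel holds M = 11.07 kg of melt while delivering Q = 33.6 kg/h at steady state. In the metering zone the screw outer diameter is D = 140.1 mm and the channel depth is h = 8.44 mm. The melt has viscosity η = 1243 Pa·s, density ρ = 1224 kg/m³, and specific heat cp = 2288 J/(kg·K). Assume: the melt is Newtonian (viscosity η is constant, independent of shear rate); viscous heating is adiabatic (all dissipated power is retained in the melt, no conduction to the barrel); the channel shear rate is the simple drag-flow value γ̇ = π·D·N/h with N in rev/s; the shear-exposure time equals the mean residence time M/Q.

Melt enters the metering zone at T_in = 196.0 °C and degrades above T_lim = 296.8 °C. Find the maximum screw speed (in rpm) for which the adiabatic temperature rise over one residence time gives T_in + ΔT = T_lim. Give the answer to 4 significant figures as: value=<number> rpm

value=15.92 rpm

Throughput in SI: Q_s = 33.6 kg/h ÷ 3600 s/h = 0.00933333 kg/s
t_res = M / Q_s = 11.07 ÷ 0.00933333 = 1186.07 s
Convert to metres: D = 0.1401 m, h = 0.00844 m
ΔT_a = T_lim − T_in = 296.8 °C − 196.0 °C = 100.8 K
γ̇_max² = ΔT_a·ρ·cp / (η·t_res) = [100.8 × 1224 × 2288] / [1243 × 1186.07] = 191.477 s⁻²
γ̇_max = √191.477 = 13.8375 s⁻¹
Solve γ̇ = πDN/h for N: N_max = γ̇_max·h/(π·D) = 13.8375 × 0.00844 / (π × 0.1401) = 0.265346 rev/s = 15.9208 rpm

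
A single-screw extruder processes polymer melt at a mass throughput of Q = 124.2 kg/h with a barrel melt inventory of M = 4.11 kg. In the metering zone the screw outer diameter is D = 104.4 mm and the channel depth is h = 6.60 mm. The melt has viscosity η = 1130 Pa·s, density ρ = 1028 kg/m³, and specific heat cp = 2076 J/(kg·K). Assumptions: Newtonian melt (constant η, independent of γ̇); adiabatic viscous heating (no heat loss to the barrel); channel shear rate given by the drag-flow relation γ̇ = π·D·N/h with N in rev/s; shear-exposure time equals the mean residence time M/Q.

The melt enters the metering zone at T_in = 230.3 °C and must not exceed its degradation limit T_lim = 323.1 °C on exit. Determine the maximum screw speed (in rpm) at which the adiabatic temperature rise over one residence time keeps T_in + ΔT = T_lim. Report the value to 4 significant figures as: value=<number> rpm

value=46.31 rpm

Q_s = Q / 3600 = 124.2 / 3600 = 0.0345 kg/s
t_res = M / Q_s = 4.11 ÷ 0.0345 = 119.13 s
D = 104.4 mm = 0.1044 m;  h = 6.60 mm = 0.0066 m
ΔT_a = T_lim − T_in = 323.1 °C − 230.3 °C = 92.8 K
γ̇_max² = ΔT_a·ρ·cp/(η·t_res) = 92.8·1028·2076/(1130·119.13) = 1471.18 s⁻²
Take the square root: γ̇_max = √(1471.18) = 38.356 s⁻¹
N_max = γ̇_max h / (πD) = 38.356·0.0066/(π·0.1044) = 0.77184 rev/s → ×60 = 46.3104 rpm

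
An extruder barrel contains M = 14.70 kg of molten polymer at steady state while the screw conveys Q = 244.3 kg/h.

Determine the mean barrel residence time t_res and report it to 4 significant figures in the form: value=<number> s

Throughput in SI: Q_s = 244.3 kg/h ÷ 3600 s/h = 0.0678611 kg/s
Mean residence time: t_res = M/Q_s = 14.70 kg / 0.0678611 kg/s = 216.619 s

value=216.6 s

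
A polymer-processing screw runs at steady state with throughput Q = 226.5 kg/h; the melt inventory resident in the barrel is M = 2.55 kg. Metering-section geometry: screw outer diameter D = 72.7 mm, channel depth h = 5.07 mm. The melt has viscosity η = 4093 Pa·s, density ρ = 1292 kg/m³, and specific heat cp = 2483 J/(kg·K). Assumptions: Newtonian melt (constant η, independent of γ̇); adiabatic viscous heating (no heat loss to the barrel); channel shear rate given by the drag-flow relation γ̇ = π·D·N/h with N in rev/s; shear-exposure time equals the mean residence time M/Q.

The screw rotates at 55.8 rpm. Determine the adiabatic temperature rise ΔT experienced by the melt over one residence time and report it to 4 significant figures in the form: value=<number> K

Convert throughput: Q = 226.5 kg/h = 226.5/3600 = 0.0629167 kg/s
t_res = M / Q_s = 2.55 / 0.0629167 = 40.5298 s
Convert to SI: D = 0.0727 m, h = 0.00507 m, N = 55.8/60 = 0.93 rev/s
Shear rate: γ̇ = πDN/h = π·0.0727·0.93/0.00507 = 41.8947 s⁻¹
ΔT = η·γ̇²·t_res/(ρ·cp) = [4093 × 41.8947² × 40.5298] / [1292 × 2483] = 90.7602 K

value=90.76 K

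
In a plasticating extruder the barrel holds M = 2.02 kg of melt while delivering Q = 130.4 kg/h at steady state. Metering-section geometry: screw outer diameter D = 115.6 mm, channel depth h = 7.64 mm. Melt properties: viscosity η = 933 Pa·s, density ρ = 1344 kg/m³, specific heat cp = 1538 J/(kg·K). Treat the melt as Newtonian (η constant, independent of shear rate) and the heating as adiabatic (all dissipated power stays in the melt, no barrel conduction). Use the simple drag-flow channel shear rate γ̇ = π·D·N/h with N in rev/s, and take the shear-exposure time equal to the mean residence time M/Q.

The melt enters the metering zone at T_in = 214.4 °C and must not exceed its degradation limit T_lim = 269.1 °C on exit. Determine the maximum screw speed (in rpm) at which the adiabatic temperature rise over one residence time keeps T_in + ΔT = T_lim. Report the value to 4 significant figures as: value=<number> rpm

value=58.84 rpm

Throughput in SI: Q_s = 130.4 kg/h ÷ 3600 s/h = 0.0362222 kg/s
Mean residence time: t_res = M/Q_s = 2.02 kg / 0.0362222 kg/s = 55.7669 s
Geometry in SI: D = 115.6 mm → 0.1156 m, h = 7.64 mm → 0.00764 m
Allowable rise: ΔT_a = T_lim − T_in = 269.1 − 214.4 = 54.7 K
γ̇_max² = ΔT_a·ρ·cp / (η·t_res) = [54.7 × 1344 × 1538] / [933 × 55.7669] = 2173.13 s⁻²
γ̇_max = sqrt(2173.13) = 46.6168 s⁻¹
Solve γ̇ = πDN/h for N: N_max = γ̇_max·h/(π·D) = 46.6168 × 0.00764 / (π × 0.1156) = 0.980682 rev/s = 58.8409 rpm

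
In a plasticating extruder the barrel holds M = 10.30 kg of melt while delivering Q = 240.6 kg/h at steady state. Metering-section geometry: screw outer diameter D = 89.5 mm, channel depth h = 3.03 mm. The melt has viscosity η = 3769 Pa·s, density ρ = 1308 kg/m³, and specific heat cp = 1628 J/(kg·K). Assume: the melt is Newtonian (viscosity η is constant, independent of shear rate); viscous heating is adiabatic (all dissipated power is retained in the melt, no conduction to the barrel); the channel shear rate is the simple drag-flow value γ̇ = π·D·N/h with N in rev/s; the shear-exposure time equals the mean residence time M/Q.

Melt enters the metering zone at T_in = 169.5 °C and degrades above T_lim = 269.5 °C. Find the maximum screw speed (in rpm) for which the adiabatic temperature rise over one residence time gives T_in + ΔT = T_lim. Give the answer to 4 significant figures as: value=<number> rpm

Q_s = Q / 3600 = 240.6 / 3600 = 0.0668333 kg/s
Mean residence time: t_res = M/Q_s = 10.30 kg / 0.0668333 kg/s = 154.115 s
D = 89.5 mm = 0.0895 m;  h = 3.03 mm = 0.00303 m
ΔT_a = T_lim − T_in = 269.5 − 169.5 = 100 K
γ̇_max² = ΔT_a·ρ·cp/(η·t_res) = 100·1308·1628/(3769·154.115) = 366.6 s⁻²
γ̇_max = sqrt(366.6) = 19.1468 s⁻¹
Solve γ̇ = πDN/h for N: N_max = γ̇_max·h/(π·D) = 19.1468 × 0.00303 / (π × 0.0895) = 0.206332 rev/s = 12.3799 rpm

value=12.38 rpm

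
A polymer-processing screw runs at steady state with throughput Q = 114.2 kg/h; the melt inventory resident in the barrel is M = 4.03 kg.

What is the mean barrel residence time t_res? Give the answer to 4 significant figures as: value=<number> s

value=127.0 s

Throughput in SI: Q_s = 114.2 kg/h ÷ 3600 s/h = 0.0317222 kg/s
t_res = M / Q_s = 4.03 / 0.0317222 = 127.04 s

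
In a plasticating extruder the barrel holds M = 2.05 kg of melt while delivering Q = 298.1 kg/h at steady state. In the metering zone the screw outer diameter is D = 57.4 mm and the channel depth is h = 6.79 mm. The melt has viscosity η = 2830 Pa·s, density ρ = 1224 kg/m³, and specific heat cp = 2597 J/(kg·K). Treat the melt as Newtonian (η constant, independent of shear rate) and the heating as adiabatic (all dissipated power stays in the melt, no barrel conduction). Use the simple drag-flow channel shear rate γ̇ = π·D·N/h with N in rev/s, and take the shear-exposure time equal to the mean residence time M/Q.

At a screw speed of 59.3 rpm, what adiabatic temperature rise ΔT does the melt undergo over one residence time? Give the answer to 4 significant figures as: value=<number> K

Convert throughput: Q = 298.1 kg/h = 298.1/3600 = 0.0828056 kg/s
Mean residence time: t_res = M/Q_s = 2.05 kg / 0.0828056 kg/s = 24.7568 s
Convert to SI: D = 0.0574 m, h = 0.00679 m, N = 59.3/60 = 0.988333 rev/s
γ̇ = π D N / h = (π)(0.0574)(0.988333) / 0.00679 = 26.248 s⁻¹
Adiabatic rise: ΔT = η γ̇² t_res / (ρ cp) = 2830·(26.248)²·24.7568 / (1224·2597) = 15.1851 K

value=15.19 K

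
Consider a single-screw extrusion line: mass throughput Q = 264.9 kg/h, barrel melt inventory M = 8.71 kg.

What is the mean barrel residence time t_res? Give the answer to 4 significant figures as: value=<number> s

value=118.4 s

Q_s = Q / 3600 = 264.9 / 3600 = 0.0735833 kg/s
Mean residence time: t_res = M/Q_s = 8.71 kg / 0.0735833 kg/s = 118.369 s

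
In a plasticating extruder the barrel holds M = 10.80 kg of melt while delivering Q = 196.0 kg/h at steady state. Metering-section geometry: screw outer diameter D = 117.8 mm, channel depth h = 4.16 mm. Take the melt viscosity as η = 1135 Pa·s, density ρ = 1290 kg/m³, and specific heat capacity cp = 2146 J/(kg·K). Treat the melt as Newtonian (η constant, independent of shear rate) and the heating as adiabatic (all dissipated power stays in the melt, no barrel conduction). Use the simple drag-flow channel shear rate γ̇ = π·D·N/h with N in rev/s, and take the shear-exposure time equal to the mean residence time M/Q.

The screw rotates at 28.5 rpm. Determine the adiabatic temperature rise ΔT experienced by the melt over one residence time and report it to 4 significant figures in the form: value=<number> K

value=145.2 K

Throughput in SI: Q_s = 196.0 kg/h ÷ 3600 s/h = 0.0544444 kg/s
t_res = M / Q_s = 10.80 / 0.0544444 = 198.367 s
Geometry in metres: D = 117.8 mm → 0.1178 m, h = 4.16 mm → 0.00416 m; screw speed N = 28.5 rpm = 0.475 rev/s
γ̇ = π·D·N / h = π · 0.1178 · 0.475 / 0.00416 = 42.2567 s⁻¹
ΔT = η·γ̇²·t_res / (ρ·cp) = 1135 · (42.2567)² · 198.367 / (1290 · 2146) = 145.224 K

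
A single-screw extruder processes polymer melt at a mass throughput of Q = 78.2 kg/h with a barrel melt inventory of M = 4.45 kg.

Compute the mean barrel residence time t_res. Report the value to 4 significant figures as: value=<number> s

Q_s = Q / 3600 = 78.2 / 3600 = 0.0217222 kg/s
t_res = M / Q_s = 4.45 / 0.0217222 = 204.859 s

value=204.9 s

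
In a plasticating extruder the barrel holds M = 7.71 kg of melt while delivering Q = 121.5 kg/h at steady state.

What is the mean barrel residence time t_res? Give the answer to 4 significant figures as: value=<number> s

value=228.4 s

Convert throughput: Q = 121.5 kg/h = 121.5/3600 = 0.03375 kg/s
t_res = M / Q_s = 7.71 ÷ 0.03375 = 228.444 s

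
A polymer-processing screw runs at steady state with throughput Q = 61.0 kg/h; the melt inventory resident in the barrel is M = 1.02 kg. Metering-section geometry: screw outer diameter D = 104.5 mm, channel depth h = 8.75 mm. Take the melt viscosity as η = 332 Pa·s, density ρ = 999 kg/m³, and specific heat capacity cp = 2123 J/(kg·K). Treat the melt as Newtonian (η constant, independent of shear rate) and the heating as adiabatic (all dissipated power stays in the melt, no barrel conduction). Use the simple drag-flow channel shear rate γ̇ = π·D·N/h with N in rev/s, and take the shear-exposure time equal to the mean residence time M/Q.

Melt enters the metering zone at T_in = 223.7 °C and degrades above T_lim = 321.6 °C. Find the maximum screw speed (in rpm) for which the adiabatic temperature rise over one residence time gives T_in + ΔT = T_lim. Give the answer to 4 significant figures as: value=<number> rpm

value=163.0 rpm

Q_s = Q / 3600 = 61.0 / 3600 = 0.0169444 kg/s
Mean residence time: t_res = M/Q_s = 1.02 kg / 0.0169444 kg/s = 60.1967 s
D = 104.5 mm = 0.1045 m;  h = 8.75 mm = 0.00875 m
ΔT_a = T_lim − T_in = 321.6 °C − 223.7 °C = 97.9 K
γ̇_max² = ΔT_a·ρ·cp / (η·t_res) = [97.9 × 999 × 2123] / [332 × 60.1967] = 10389.3 s⁻²
Take the square root: γ̇_max = √(10389.3) = 101.928 s⁻¹
N_max = γ̇_max·h / (π·D) = 101.928 · 0.00875 / (π · 0.1045) = 2.71666 rev/s = 163 rpm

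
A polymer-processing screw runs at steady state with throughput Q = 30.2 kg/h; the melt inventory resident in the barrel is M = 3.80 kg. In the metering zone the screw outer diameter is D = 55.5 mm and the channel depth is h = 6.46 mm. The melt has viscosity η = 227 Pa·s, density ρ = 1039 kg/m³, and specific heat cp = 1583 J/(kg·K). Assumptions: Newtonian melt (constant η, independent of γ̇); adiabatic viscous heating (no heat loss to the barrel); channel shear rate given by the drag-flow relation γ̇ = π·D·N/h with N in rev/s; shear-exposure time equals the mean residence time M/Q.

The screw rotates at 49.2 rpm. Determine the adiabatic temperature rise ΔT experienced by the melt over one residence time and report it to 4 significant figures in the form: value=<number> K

Throughput in SI: Q_s = 30.2 kg/h ÷ 3600 s/h = 0.00838889 kg/s
t_res = M / Q_s = 3.80 / 0.00838889 = 452.98 s
D = 55.5 mm = 0.0555 m;  h = 6.46 mm = 0.00646 m;  N = 49.2 rpm / 60 = 0.82 rev/s
γ̇ = π D N / h = (π)(0.0555)(0.82) / 0.00646 = 22.1322 s⁻¹
Adiabatic rise: ΔT = η γ̇² t_res / (ρ cp) = 227·(22.1322)²·452.98 / (1039·1583) = 30.6236 K

value=30.62 K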